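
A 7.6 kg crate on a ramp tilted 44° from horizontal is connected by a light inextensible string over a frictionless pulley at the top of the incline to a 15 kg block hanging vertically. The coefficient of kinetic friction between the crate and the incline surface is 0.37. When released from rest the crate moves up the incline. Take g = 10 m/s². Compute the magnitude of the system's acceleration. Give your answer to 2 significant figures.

For the crate on the incline: the weight component along the slope is m₁g sin 44° = 7.6 × 10 × 0.6947 = 52.797 N and the normal force is N = m₁g cos 44° = 54.670 N.
Kinetic friction opposes the crate's motion up the incline: f = μN = 0.37 × 54.670 = 20.228 N acting down the slope.
Newton's second law for the crate (up-slope positive): T − 52.797 − 20.228 = 7.6 a. For the hanging block (downward positive): 15 × 10 − T = 15 a.
Adding the two equations eliminates T: 76.975 = 22.6 a, so a = 3.4060 m/s².

3.4 m/s²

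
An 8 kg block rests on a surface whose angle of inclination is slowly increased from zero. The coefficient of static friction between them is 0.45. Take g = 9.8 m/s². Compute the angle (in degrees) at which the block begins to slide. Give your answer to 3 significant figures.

At the threshold of sliding, static friction is at its maximum μ_s N and exactly balances the weight component along the incline: mg sin θ = μ_s mg cos θ.
Hence tan θ = μ_s = 0.45, so θ = arctan(0.45) = 24.2277°.

24.2°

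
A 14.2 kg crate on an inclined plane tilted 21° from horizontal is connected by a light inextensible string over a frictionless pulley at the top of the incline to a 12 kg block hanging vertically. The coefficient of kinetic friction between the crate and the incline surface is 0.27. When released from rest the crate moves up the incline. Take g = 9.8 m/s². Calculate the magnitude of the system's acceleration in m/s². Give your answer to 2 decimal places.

For the crate on the incline: the weight component along the slope is m₁g sin 21° = 14.2 × 9.8 × 0.3584 = 49.875 N and the normal force is N = m₁g cos 21° = 129.917 N.
Kinetic friction opposes the crate's motion up the incline: f = μN = 0.27 × 129.917 = 35.078 N acting down the slope.
Newton's second law for the crate (up-slope positive): T − 49.875 − 35.078 = 14.2 a. For the hanging block (downward positive): 12 × 9.8 − T = 12 a.
Adding the two equations eliminates T: 32.647 = 26.2 a, so a = 1.2461 m/s².

1.25 m/s²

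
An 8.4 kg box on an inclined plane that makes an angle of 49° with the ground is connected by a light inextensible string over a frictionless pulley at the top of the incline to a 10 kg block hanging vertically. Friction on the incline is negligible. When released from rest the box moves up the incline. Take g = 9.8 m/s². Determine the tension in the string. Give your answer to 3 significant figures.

For the box on the incline: the weight component along the slope is m₁g sin 49° = 8.4 × 9.8 × 0.7547 = 62.127 N and the normal force is N = m₁g cos 49° = 54.007 N.
Newton's second law for the box (up-slope positive): T − 62.127 = 8.4 a. For the hanging block (downward positive): 10 × 9.8 − T = 10 a.
Adding the two equations eliminates T: 35.873 = 18.4 a, so a = 1.9496 m/s².
Then from the hanging block's equation, T = 10 × (9.8 − 1.9496) = 78.504 N.

78.5 N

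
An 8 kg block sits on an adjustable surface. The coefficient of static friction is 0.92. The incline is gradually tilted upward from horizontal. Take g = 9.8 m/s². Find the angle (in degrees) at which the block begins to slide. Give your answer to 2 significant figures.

43°

At the threshold of sliding, static friction is at its maximum μ_s N and exactly balances the weight component along the incline: mg sin θ = μ_s mg cos θ.
Hence tan θ = μ_s = 0.92, so θ = arctan(0.92) = 42.6141°.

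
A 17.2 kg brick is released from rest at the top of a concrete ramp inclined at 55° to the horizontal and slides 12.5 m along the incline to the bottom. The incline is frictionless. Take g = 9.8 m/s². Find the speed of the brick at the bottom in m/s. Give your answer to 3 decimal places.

The weight component along the incline is mg sin 55° = 138.076 N and the normal force is N = mg cos 55° = 96.682 N.
With no friction, a = g sin 55° = 8.0277 m/s².
Starting from rest over a distance of 12.5 m, v² = 2aL = 2 × 8.0277 × 12.5 = 200.6925, so v = 14.1666 m/s.

14.167 m/s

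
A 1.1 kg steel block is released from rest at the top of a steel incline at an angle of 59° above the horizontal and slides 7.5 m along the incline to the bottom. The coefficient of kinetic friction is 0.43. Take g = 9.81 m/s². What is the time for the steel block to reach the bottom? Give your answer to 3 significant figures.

1.55 s

The weight component along the incline is mg sin 59° = 9.250 N and the normal force is N = mg cos 59° = 5.558 N.
Friction up the slope is f = μN = 0.43 × 5.558 = 2.390 N, so the net downslope force is 9.250 − 2.390 = 6.860 N and a = 6.860 / 1.1 = 6.2364 m/s².
Starting from rest, L = ½at², so t = √(2L/a) = √(2 × 7.5 / 6.2364) = 1.5509 s.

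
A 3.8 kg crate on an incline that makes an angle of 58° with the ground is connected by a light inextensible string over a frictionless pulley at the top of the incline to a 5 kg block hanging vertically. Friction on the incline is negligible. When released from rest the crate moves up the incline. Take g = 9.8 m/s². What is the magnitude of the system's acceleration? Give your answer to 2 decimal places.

For the crate on the incline: the weight component along the slope is m₁g sin 58° = 3.8 × 9.8 × 0.8480 = 31.580 N and the normal force is N = m₁g cos 58° = 19.734 N.
Newton's second law for the crate (up-slope positive): T − 31.580 = 3.8 a. For the hanging block (downward positive): 5 × 9.8 − T = 5 a.
Adding the two equations eliminates T: 17.420 = 8.8 a, so a = 1.9795 m/s².

1.98 m/s²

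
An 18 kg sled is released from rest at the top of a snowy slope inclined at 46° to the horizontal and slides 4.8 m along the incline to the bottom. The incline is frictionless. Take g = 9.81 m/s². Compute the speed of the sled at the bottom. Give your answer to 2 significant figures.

The weight component along the incline is mg sin 46° = 127.021 N and the normal force is N = mg cos 46° = 122.663 N.
With no friction, a = g sin 46° = 7.0567 m/s².
Starting from rest over a distance of 4.8 m, v² = 2aL = 2 × 7.0567 × 4.8 = 67.7443, so v = 8.2307 m/s.

8.2 m/s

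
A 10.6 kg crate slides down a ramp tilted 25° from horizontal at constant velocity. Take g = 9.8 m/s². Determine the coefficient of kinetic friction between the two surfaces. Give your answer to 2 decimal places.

0.47

At constant velocity the net force along the incline is zero: mg sin 25° = μ mg cos 25°.
So μ = tan 25° = 0.4226 / 0.9063 = 0.4663.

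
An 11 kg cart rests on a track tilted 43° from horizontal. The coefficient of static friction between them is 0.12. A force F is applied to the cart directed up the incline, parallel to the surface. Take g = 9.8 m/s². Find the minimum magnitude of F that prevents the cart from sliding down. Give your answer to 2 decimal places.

64.06 N

The normal force is N = mg cos 43° = 78.840 N. With F at its minimum the cart is on the verge of sliding down, so static friction is at its maximum μ_s N = 0.12 × 78.840 = 9.461 N and acts up the slope.
Equilibrium along the incline: F + μ_s N = mg sin 43°, so F = 73.519 − 9.461 = 64.058 N.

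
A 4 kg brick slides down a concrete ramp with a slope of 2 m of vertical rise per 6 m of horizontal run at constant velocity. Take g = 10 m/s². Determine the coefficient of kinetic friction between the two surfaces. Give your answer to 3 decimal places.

At constant velocity the net force along the incline is zero: mg sin 18.43° = μ mg cos 18.43°.
So μ = tan 18.43° = 0.3162 / 0.9487 = 0.3333.

0.333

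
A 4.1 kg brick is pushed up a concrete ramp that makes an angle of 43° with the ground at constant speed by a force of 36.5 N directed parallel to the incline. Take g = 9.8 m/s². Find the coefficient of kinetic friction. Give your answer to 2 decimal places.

0.31

At constant speed ΣF = 0 along the incline. The applied 36.5 N acts up the slope; the weight component mg sin 43° = 27.403 N and kinetic friction μN both act down the slope.
So 36.5 = 27.403 + μ × 29.386, giving μ = (36.5 − 27.403) / 29.386 = 0.3096.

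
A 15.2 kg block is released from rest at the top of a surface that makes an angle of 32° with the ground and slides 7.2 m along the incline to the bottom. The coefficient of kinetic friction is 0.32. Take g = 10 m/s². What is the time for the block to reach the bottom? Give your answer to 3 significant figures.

2.36 s

The weight component along the incline is mg sin 32° = 80.548 N and the normal force is N = mg cos 32° = 128.903 N.
Friction up the slope is f = μN = 0.32 × 128.903 = 41.249 N, so the net downslope force is 80.548 − 41.249 = 39.299 N and a = 39.299 / 15.2 = 2.5855 m/s².
Starting from rest, L = ½at², so t = √(2L/a) = √(2 × 7.2 / 2.5855) = 2.3600 s.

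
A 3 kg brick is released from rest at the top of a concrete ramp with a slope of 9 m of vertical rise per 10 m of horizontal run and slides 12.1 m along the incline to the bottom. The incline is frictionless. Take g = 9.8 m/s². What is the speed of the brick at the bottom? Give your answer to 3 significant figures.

The weight component along the incline is mg sin 41.99° = 19.668 N and the normal force is N = mg cos 41.99° = 21.853 N.
With no friction, a = g sin 41.99° = 6.5559 m/s².
Starting from rest over a distance of 12.1 m, v² = 2aL = 2 × 6.5559 × 12.1 = 158.6528, so v = 12.5957 m/s.

12.6 m/s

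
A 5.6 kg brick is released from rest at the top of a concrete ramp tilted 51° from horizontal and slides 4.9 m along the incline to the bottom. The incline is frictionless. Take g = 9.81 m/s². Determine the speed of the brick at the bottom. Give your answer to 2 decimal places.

8.64 m/s

The weight component along the incline is mg sin 51° = 42.693 N and the normal force is N = mg cos 51° = 34.572 N.
With no friction, a = g sin 51° = 7.6238 m/s².
Starting from rest over a distance of 4.9 m, v² = 2aL = 2 × 7.6238 × 4.9 = 74.7132, so v = 8.6437 m/s.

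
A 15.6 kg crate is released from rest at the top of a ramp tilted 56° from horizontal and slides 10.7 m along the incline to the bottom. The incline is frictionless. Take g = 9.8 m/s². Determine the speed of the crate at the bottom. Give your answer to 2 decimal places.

13.19 m/s

The weight component along the incline is mg sin 56° = 126.743 N and the normal force is N = mg cos 56° = 85.489 N.
With no friction, a = g sin 56° = 8.1246 m/s².
Starting from rest over a distance of 10.7 m, v² = 2aL = 2 × 8.1246 × 10.7 = 173.8664, so v = 13.1858 m/s.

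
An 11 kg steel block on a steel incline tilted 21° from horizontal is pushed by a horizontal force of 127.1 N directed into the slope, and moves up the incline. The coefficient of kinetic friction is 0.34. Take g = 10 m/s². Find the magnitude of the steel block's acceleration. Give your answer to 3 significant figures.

2.62 m/s²

The horizontal push has components F cos 21° = 127.1 × 0.9336 = 118.661 N up the incline and F sin 21° = 127.1 × 0.3584 = 45.553 N pressing into the surface.
The normal force is therefore N = mg cos 21° + F sin 21° = 102.696 + 45.553 = 148.249 N, and kinetic friction down the slope is μN = 0.34 × 148.249 = 50.405 N.
Along the incline: F cos 21° − mg sin 21° − μN = ma, so 118.661 − 39.424 − 50.405 = 11 a, giving a = 2.6211 m/s².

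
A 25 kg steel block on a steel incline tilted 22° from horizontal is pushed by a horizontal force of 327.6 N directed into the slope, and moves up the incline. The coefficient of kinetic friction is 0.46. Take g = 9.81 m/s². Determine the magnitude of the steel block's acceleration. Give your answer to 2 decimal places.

2.03 m/s²

The horizontal push has components F cos 22° = 327.6 × 0.9272 = 303.751 N up the incline and F sin 22° = 327.6 × 0.3746 = 122.719 N pressing into the surface.
The normal force is therefore N = mg cos 22° + F sin 22° = 227.396 + 122.719 = 350.115 N, and kinetic friction down the slope is μN = 0.46 × 350.115 = 161.053 N.
Along the incline: F cos 22° − mg sin 22° − μN = ma, so 303.751 − 91.871 − 161.053 = 25 a, giving a = 2.0331 m/s².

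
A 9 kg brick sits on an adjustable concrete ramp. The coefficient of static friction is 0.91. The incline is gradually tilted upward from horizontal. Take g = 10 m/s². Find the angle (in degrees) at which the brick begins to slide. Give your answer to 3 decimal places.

42.302°

At the threshold of sliding, static friction is at its maximum μ_s N and exactly balances the weight component along the incline: mg sin θ = μ_s mg cos θ.
Hence tan θ = μ_s = 0.91, so θ = arctan(0.91) = 42.3022°.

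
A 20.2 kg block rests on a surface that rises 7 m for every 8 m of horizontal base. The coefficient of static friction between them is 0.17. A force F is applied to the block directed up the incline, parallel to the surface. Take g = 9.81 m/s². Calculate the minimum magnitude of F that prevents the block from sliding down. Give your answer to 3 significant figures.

105 N

The normal force is N = mg cos 41.19° = 149.132 N. With F at its minimum the block is on the verge of sliding down, so static friction is at its maximum μ_s N = 0.17 × 149.132 = 25.352 N and acts up the slope.
Equilibrium along the incline: F + μ_s N = mg sin 41.19°, so F = 130.491 − 25.352 = 105.139 N.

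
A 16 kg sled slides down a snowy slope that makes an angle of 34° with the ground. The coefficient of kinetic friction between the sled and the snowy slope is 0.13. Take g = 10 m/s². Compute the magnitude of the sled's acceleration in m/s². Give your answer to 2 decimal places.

Resolving the weight along the incline: the component pulling the sled down the slope is mg sin 34° = 16 × 10 × 0.5592 = 89.472 N, and the normal force is N = mg cos 34° = 16 × 10 × 0.8290 = 132.640 N.
Kinetic friction acts up the slope with magnitude f = μN = 0.13 × 132.640 = 17.243 N.
Net force along the incline is 89.472 − 17.243 = 72.229 N, so a = 72.229 / 16 = 4.5143 m/s².

4.51 m/s²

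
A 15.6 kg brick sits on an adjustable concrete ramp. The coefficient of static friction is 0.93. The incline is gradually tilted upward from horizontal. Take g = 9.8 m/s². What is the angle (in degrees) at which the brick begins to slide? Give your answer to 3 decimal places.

At the threshold of sliding, static friction is at its maximum μ_s N and exactly balances the weight component along the incline: mg sin θ = μ_s mg cos θ.
Hence tan θ = μ_s = 0.93, so θ = arctan(0.93) = 42.9228°.

42.923°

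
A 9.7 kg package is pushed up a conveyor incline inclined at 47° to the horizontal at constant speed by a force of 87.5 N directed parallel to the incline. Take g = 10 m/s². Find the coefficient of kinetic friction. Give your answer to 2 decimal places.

0.25

At constant speed ΣF = 0 along the incline. The applied 87.5 N acts up the slope; the weight component mg sin 47° = 70.941 N and kinetic friction μN both act down the slope.
So 87.5 = 70.941 + μ × 66.154, giving μ = (87.5 − 70.941) / 66.154 = 0.2503.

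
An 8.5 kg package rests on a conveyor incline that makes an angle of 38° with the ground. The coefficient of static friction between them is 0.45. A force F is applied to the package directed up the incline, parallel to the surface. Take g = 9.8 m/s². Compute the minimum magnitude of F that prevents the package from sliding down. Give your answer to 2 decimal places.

21.75 N

The normal force is N = mg cos 38° = 65.641 N. With F at its minimum the package is on the verge of sliding down, so static friction is at its maximum μ_s N = 0.45 × 65.641 = 29.538 N and acts up the slope.
Equilibrium along the incline: F + μ_s N = mg sin 38°, so F = 51.285 − 29.538 = 21.747 N.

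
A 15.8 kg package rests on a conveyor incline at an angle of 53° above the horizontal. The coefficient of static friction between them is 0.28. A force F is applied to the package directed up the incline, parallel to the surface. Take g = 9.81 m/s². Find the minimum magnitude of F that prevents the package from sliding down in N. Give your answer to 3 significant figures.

97.7 N

The normal force is N = mg cos 53° = 93.280 N. With F at its minimum the package is on the verge of sliding down, so static friction is at its maximum μ_s N = 0.28 × 93.280 = 26.118 N and acts up the slope.
Equilibrium along the incline: F + μ_s N = mg sin 53°, so F = 123.787 − 26.118 = 97.669 N.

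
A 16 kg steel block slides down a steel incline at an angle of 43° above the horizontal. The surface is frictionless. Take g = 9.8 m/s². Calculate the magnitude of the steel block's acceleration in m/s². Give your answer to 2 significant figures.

6.7 m/s²

Resolving the weight along the incline: the component pulling the steel block down the slope is mg sin 43° = 16 × 9.8 × 0.6820 = 106.938 N, and the normal force is N = mg cos 43° = 16 × 9.8 × 0.7314 = 114.684 N.
With no friction the net force along the incline is 106.938 N, so a = g sin 43° = 106.938 / 16 = 6.6836 m/s².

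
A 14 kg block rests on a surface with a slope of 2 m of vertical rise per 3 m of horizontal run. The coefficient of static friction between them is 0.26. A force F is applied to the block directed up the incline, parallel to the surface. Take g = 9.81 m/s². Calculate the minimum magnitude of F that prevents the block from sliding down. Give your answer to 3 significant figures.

The normal force is N = mg cos 33.69° = 114.274 N. With F at its minimum the block is on the verge of sliding down, so static friction is at its maximum μ_s N = 0.26 × 114.274 = 29.711 N and acts up the slope.
Equilibrium along the incline: F + μ_s N = mg sin 33.69°, so F = 76.183 − 29.711 = 46.472 N.

46.5 N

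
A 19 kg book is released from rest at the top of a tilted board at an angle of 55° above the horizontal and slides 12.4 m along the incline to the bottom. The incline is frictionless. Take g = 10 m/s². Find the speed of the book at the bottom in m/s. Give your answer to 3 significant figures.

The weight component along the incline is mg sin 55° = 155.639 N and the normal force is N = mg cos 55° = 108.980 N.
With no friction, a = g sin 55° = 8.1915 m/s².
Starting from rest over a distance of 12.4 m, v² = 2aL = 2 × 8.1915 × 12.4 = 203.1492, so v = 14.2530 m/s.

14.3 m/s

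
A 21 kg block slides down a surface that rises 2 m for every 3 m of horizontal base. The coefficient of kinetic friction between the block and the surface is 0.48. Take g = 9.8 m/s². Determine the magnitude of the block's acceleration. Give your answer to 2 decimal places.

Resolving the weight along the incline: the component pulling the block down the slope is mg sin 33.69° = 21 × 9.8 × 0.5547 = 114.157 N, and the normal force is N = mg cos 33.69° = 21 × 9.8 × 0.8321 = 171.246 N.
Kinetic friction acts up the slope with magnitude f = μN = 0.48 × 171.246 = 82.198 N.
Net force along the incline is 114.157 − 82.198 = 31.959 N, so a = 31.959 / 21 = 1.5219 m/s².

1.52 m/s²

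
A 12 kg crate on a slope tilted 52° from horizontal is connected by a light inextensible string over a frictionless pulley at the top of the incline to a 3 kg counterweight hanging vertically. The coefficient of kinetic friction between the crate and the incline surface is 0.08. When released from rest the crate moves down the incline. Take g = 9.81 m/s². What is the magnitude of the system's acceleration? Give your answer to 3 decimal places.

3.836 m/s²

For the crate on the incline: the weight component along the slope is m₁g sin 52° = 12 × 9.81 × 0.7880 = 92.763 N and the normal force is N = m₁g cos 52° = 72.476 N.
Kinetic friction opposes the crate's motion down the incline: f = μN = 0.08 × 72.476 = 5.798 N acting up the slope.
Newton's second law for the crate (down-slope positive): 92.763 − 5.798 − T = 12 a. For the hanging counterweight (upward positive): T − 3 × 9.81 = 3 a.
Adding the two equations eliminates T: 57.535 = 15 a, so a = 3.8357 m/s².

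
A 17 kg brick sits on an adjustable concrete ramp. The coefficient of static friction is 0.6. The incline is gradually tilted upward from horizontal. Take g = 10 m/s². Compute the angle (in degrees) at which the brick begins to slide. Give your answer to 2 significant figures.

31°

At the threshold of sliding, static friction is at its maximum μ_s N and exactly balances the weight component along the incline: mg sin θ = μ_s mg cos θ.
Hence tan θ = μ_s = 0.6, so θ = arctan(0.6) = 30.9638°.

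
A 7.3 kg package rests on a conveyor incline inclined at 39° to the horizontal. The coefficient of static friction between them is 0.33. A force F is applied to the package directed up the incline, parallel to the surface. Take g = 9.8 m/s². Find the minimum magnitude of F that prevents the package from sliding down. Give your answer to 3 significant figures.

The normal force is N = mg cos 39° = 55.597 N. With F at its minimum the package is on the verge of sliding down, so static friction is at its maximum μ_s N = 0.33 × 55.597 = 18.347 N and acts up the slope.
Equilibrium along the incline: F + μ_s N = mg sin 39°, so F = 45.022 − 18.347 = 26.675 N.

26.7 N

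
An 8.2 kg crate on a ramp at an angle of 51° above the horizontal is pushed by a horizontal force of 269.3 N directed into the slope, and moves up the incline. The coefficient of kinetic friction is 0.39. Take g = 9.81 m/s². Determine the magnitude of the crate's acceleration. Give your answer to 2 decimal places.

0.68 m/s²

The horizontal push has components F cos 51° = 269.3 × 0.6293 = 169.470 N up the incline and F sin 51° = 269.3 × 0.7771 = 209.273 N pressing into the surface.
The normal force is therefore N = mg cos 51° + F sin 51° = 50.622 + 209.273 = 259.895 N, and kinetic friction down the slope is μN = 0.39 × 259.895 = 101.359 N.
Along the incline: F cos 51° − mg sin 51° − μN = ma, so 169.470 − 62.511 − 101.359 = 8.2 a, giving a = 0.6829 m/s².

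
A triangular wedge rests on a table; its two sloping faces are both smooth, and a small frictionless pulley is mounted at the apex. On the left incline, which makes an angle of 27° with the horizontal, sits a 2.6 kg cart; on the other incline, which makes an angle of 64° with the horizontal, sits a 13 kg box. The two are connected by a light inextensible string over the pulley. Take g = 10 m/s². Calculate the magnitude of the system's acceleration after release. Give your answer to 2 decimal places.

6.73 m/s²

Resolve each weight along its own incline: the 2.6 kg mass has component 2.6 × 10 × sin 27° = 11.804 N down its slope, and the 13 kg mass has 13 × 10 × sin 64° = 116.843 N down its slope.
The 13 kg side's 116.843 N exceeds the other side's 11.804 N, so that mass slides down and the 2.6 kg mass slides up. Taking that direction as positive, Newton's second law for the whole system gives 116.843 − 11.804 = (2.6 + 13) a, so a = 105.039 / 15.6 = 6.7333 m/s².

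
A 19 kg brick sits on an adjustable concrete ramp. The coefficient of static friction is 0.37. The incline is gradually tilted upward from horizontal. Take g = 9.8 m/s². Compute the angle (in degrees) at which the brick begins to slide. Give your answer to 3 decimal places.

20.304°

At the threshold of sliding, static friction is at its maximum μ_s N and exactly balances the weight component along the incline: mg sin θ = μ_s mg cos θ.
Hence tan θ = μ_s = 0.37, so θ = arctan(0.37) = 20.3045°.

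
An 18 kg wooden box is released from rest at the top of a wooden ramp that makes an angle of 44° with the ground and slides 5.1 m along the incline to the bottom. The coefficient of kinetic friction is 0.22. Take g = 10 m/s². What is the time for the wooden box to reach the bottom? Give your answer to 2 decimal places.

The weight component along the incline is mg sin 44° = 125.039 N and the normal force is N = mg cos 44° = 129.481 N.
Friction up the slope is f = μN = 0.22 × 129.481 = 28.486 N, so the net downslope force is 125.039 − 28.486 = 96.553 N and a = 96.553 / 18 = 5.3641 m/s².
Starting from rest, L = ½at², so t = √(2L/a) = √(2 × 5.1 / 5.3641) = 1.3790 s.

1.38 s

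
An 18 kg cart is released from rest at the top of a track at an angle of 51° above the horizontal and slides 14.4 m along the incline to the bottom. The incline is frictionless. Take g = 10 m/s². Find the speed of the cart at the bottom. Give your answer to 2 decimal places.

The weight component along the incline is mg sin 51° = 139.886 N and the normal force is N = mg cos 51° = 113.278 N.
With no friction, a = g sin 51° = 7.7715 m/s².
Starting from rest over a distance of 14.4 m, v² = 2aL = 2 × 7.7715 × 14.4 = 223.8192, so v = 14.9606 m/s.

14.96 m/s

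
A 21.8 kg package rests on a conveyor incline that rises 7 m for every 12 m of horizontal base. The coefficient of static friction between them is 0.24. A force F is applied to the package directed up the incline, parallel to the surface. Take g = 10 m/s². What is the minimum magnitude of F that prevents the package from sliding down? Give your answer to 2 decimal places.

The normal force is N = mg cos 30.26° = 188.304 N. With F at its minimum the package is on the verge of sliding down, so static friction is at its maximum μ_s N = 0.24 × 188.304 = 45.193 N and acts up the slope.
Equilibrium along the incline: F + μ_s N = mg sin 30.26°, so F = 109.844 − 45.193 = 64.651 N.

64.65 N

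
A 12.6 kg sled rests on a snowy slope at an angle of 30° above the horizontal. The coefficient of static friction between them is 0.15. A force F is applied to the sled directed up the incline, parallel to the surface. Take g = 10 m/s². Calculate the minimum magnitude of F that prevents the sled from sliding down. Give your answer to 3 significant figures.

46.6 N

The normal force is N = mg cos 30° = 109.119 N. With F at its minimum the sled is on the verge of sliding down, so static friction is at its maximum μ_s N = 0.15 × 109.119 = 16.368 N and acts up the slope.
Equilibrium along the incline: F + μ_s N = mg sin 30°, so F = 63.000 − 16.368 = 46.632 N.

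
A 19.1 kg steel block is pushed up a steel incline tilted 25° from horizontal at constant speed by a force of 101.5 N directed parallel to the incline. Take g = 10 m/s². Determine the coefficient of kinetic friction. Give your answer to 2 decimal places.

At constant speed ΣF = 0 along the incline. The applied 101.5 N acts up the slope; the weight component mg sin 25° = 80.720 N and kinetic friction μN both act down the slope.
So 101.5 = 80.720 + μ × 173.105, giving μ = (101.5 − 80.720) / 173.105 = 0.1200.

0.12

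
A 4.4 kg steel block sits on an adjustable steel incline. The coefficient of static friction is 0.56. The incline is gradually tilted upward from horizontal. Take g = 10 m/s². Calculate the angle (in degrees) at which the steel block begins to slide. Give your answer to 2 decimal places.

29.25°

At the threshold of sliding, static friction is at its maximum μ_s N and exactly balances the weight component along the incline: mg sin θ = μ_s mg cos θ.
Hence tan θ = μ_s = 0.56, so θ = arctan(0.56) = 29.2488°.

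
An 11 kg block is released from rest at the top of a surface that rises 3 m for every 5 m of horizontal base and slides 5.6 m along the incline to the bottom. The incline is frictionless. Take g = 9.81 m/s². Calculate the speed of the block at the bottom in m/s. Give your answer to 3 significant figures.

7.52 m/s

The weight component along the incline is mg sin 30.96° = 55.519 N and the normal force is N = mg cos 30.96° = 92.532 N.
With no friction, a = g sin 30.96° = 5.0472 m/s².
Starting from rest over a distance of 5.6 m, v² = 2aL = 2 × 5.0472 × 5.6 = 56.5286, so v = 7.5186 m/s.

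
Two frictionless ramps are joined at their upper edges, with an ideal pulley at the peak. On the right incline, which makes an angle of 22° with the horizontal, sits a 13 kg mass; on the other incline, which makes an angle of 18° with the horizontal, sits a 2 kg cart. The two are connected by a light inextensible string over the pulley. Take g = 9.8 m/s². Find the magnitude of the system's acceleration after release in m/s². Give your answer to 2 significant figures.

2.8 m/s²

Resolve each weight along its own incline: the 13 kg mass has component 13 × 9.8 × sin 22° = 47.725 N down its slope, and the 2 kg mass has 2 × 9.8 × sin 18° = 6.057 N down its slope.
The 13 kg side's 47.725 N exceeds the other side's 6.057 N, so that mass slides down and the 2 kg mass slides up. Taking that direction as positive, Newton's second law for the whole system gives 47.725 − 6.057 = (13 + 2) a, so a = 41.668 / 15 = 2.7779 m/s².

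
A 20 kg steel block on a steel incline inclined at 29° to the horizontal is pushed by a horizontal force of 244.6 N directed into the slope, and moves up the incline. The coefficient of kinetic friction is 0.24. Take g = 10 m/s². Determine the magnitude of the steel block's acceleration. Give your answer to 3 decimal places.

The horizontal push has components F cos 29° = 244.6 × 0.8746 = 213.927 N up the incline and F sin 29° = 244.6 × 0.4848 = 118.582 N pressing into the surface.
The normal force is therefore N = mg cos 29° + F sin 29° = 174.920 + 118.582 = 293.502 N, and kinetic friction down the slope is μN = 0.24 × 293.502 = 70.440 N.
Along the incline: F cos 29° − mg sin 29° − μN = ma, so 213.927 − 96.960 − 70.440 = 20 a, giving a = 2.3264 m/s².

2.326 m/s²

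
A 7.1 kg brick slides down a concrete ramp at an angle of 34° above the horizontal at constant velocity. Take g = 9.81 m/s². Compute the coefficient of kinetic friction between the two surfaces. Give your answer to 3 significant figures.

0.675

At constant velocity the net force along the incline is zero: mg sin 34° = μ mg cos 34°.
So μ = tan 34° = 0.5592 / 0.8290 = 0.6745.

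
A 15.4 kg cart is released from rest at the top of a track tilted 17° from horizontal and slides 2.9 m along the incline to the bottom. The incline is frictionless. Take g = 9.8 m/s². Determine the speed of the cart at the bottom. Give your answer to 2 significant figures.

4.1 m/s

The weight component along the incline is mg sin 17° = 44.125 N and the normal force is N = mg cos 17° = 144.326 N.
With no friction, a = g sin 17° = 2.8652 m/s².
Starting from rest over a distance of 2.9 m, v² = 2aL = 2 × 2.8652 × 2.9 = 16.6182, so v = 4.0765 m/s.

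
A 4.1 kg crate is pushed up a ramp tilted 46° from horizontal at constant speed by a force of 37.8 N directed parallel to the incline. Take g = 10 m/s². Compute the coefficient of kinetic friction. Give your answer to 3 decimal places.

0.292

At constant speed ΣF = 0 along the incline. The applied 37.8 N acts up the slope; the weight component mg sin 46° = 29.493 N and kinetic friction μN both act down the slope.
So 37.8 = 29.493 + μ × 28.481, giving μ = (37.8 − 29.493) / 28.481 = 0.2917.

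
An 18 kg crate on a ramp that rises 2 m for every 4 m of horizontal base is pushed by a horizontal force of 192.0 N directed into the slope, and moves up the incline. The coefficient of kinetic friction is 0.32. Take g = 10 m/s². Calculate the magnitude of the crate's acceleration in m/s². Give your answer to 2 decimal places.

0.68 m/s²

The horizontal push has components F cos 26.57° = 192.0 × 0.8944 = 171.725 N up the incline and F sin 26.57° = 192.0 × 0.4472 = 85.862 N pressing into the surface.
The normal force is therefore N = mg cos 26.57° + F sin 26.57° = 160.992 + 85.862 = 246.854 N, and kinetic friction down the slope is μN = 0.32 × 246.854 = 78.993 N.
Along the incline: F cos 26.57° − mg sin 26.57° − μN = ma, so 171.725 − 80.496 − 78.993 = 18 a, giving a = 0.6798 m/s².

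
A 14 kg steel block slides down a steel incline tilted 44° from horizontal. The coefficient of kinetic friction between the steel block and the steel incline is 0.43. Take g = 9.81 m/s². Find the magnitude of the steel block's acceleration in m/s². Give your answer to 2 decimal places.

Resolving the weight along the incline: the component pulling the steel block down the slope is mg sin 44° = 14 × 9.81 × 0.6947 = 95.410 N, and the normal force is N = mg cos 44° = 14 × 9.81 × 0.7193 = 98.789 N.
Kinetic friction acts up the slope with magnitude f = μN = 0.43 × 98.789 = 42.479 N.
Net force along the incline is 95.410 − 42.479 = 52.931 N, so a = 52.931 / 14 = 3.7808 m/s².

3.78 m/s²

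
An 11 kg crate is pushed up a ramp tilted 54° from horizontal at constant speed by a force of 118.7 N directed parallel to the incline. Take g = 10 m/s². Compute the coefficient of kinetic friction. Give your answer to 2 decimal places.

At constant speed ΣF = 0 along the incline. The applied 118.7 N acts up the slope; the weight component mg sin 54° = 88.992 N and kinetic friction μN both act down the slope.
So 118.7 = 88.992 + μ × 64.656, giving μ = (118.7 − 88.992) / 64.656 = 0.4595.

0.46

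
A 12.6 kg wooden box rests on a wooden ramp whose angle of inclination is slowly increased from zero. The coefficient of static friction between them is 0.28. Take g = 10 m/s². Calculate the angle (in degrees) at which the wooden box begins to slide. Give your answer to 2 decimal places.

At the threshold of sliding, static friction is at its maximum μ_s N and exactly balances the weight component along the incline: mg sin θ = μ_s mg cos θ.
Hence tan θ = μ_s = 0.28, so θ = arctan(0.28) = 15.6422°.

15.64°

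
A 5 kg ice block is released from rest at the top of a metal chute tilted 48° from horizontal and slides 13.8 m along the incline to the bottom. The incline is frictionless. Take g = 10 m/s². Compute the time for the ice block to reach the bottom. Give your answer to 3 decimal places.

1.927 s

The weight component along the incline is mg sin 48° = 37.157 N and the normal force is N = mg cos 48° = 33.457 N.
With no friction, a = g sin 48° = 7.4314 m/s².
Starting from rest, L = ½at², so t = √(2L/a) = √(2 × 13.8 / 7.4314) = 1.9272 s.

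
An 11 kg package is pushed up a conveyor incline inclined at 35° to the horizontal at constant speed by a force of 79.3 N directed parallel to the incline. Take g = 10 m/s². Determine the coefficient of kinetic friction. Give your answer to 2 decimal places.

At constant speed ΣF = 0 along the incline. The applied 79.3 N acts up the slope; the weight component mg sin 35° = 63.093 N and kinetic friction μN both act down the slope.
So 79.3 = 63.093 + μ × 90.107, giving μ = (79.3 − 63.093) / 90.107 = 0.1799.

0.18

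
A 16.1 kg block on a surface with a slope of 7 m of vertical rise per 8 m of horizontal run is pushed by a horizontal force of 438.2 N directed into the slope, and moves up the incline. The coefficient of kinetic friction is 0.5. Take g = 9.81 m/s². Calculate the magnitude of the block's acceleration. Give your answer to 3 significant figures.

The horizontal push has components F cos 41.19° = 438.2 × 0.7526 = 329.789 N up the incline and F sin 41.19° = 438.2 × 0.6585 = 288.555 N pressing into the surface.
The normal force is therefore N = mg cos 41.19° + F sin 41.19° = 118.866 + 288.555 = 407.421 N, and kinetic friction down the slope is μN = 0.5 × 407.421 = 203.710 N.
Along the incline: F cos 41.19° − mg sin 41.19° − μN = ma, so 329.789 − 104.004 − 203.710 = 16.1 a, giving a = 1.3711 m/s².

1.37 m/s²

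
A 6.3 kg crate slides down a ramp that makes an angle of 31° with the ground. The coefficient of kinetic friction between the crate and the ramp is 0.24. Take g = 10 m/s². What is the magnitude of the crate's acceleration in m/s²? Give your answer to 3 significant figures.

3.09 m/s²

Resolving the weight along the incline: the component pulling the crate down the slope is mg sin 31° = 6.3 × 10 × 0.5150 = 32.445 N, and the normal force is N = mg cos 31° = 6.3 × 10 × 0.8572 = 54.004 N.
Kinetic friction acts up the slope with magnitude f = μN = 0.24 × 54.004 = 12.961 N.
Net force along the incline is 32.445 − 12.961 = 19.484 N, so a = 19.484 / 6.3 = 3.0927 m/s².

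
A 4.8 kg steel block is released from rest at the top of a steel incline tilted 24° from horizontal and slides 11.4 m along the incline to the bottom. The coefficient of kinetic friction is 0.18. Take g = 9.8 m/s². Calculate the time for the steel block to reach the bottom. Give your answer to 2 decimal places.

3.10 s

The weight component along the incline is mg sin 24° = 19.133 N and the normal force is N = mg cos 24° = 42.973 N.
Friction up the slope is f = μN = 0.18 × 42.973 = 7.735 N, so the net downslope force is 19.133 − 7.735 = 11.398 N and a = 11.398 / 4.8 = 2.3746 m/s².
Starting from rest, L = ½at², so t = √(2L/a) = √(2 × 11.4 / 2.3746) = 3.0986 s.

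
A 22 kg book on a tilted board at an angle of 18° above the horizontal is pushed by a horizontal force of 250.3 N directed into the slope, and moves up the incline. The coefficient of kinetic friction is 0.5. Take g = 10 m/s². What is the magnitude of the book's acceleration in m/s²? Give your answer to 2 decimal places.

The horizontal push has components F cos 18° = 250.3 × 0.9511 = 238.060 N up the incline and F sin 18° = 250.3 × 0.3090 = 77.343 N pressing into the surface.
The normal force is therefore N = mg cos 18° + F sin 18° = 209.242 + 77.343 = 286.585 N, and kinetic friction down the slope is μN = 0.5 × 286.585 = 143.292 N.
Along the incline: F cos 18° − mg sin 18° − μN = ma, so 238.060 − 67.980 − 143.292 = 22 a, giving a = 1.2176 m/s².

1.22 m/s²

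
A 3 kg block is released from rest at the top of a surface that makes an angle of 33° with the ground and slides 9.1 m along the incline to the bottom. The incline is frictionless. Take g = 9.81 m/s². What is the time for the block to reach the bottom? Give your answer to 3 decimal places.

The weight component along the incline is mg sin 33° = 16.029 N and the normal force is N = mg cos 33° = 24.682 N.
With no friction, a = g sin 33° = 5.3429 m/s².
Starting from rest, L = ½at², so t = √(2L/a) = √(2 × 9.1 / 5.3429) = 1.8456 s.

1.846 s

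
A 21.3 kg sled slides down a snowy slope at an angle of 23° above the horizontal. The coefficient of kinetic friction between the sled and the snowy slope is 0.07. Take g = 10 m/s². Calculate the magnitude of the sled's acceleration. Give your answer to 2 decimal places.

3.26 m/s²

Resolving the weight along the incline: the component pulling the sled down the slope is mg sin 23° = 21.3 × 10 × 0.3907 = 83.219 N, and the normal force is N = mg cos 23° = 21.3 × 10 × 0.9205 = 196.066 N.
Kinetic friction acts up the slope with magnitude f = μN = 0.07 × 196.066 = 13.725 N.
Net force along the incline is 83.219 − 13.725 = 69.494 N, so a = 69.494 / 21.3 = 3.2626 m/s².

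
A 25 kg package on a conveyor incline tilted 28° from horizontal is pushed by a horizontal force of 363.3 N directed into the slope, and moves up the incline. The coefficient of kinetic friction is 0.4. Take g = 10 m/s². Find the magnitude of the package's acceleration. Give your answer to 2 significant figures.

The horizontal push has components F cos 28° = 363.3 × 0.8829 = 320.758 N up the incline and F sin 28° = 363.3 × 0.4695 = 170.569 N pressing into the surface.
The normal force is therefore N = mg cos 28° + F sin 28° = 220.725 + 170.569 = 391.294 N, and kinetic friction down the slope is μN = 0.4 × 391.294 = 156.518 N.
Along the incline: F cos 28° − mg sin 28° − μN = ma, so 320.758 − 117.375 − 156.518 = 25 a, giving a = 1.8746 m/s².

1.9 m/s²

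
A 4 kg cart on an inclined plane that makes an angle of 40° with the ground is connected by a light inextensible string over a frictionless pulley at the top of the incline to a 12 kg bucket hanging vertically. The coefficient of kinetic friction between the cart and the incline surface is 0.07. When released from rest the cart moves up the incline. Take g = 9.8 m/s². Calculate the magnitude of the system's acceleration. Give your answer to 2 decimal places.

5.64 m/s²

For the cart on the incline: the weight component along the slope is m₁g sin 40° = 4 × 9.8 × 0.6428 = 25.198 N and the normal force is N = m₁g cos 40° = 30.029 N.
Kinetic friction opposes the cart's motion up the incline: f = μN = 0.07 × 30.029 = 2.102 N acting down the slope.
Newton's second law for the cart (up-slope positive): T − 25.198 − 2.102 = 4 a. For the hanging bucket (downward positive): 12 × 9.8 − T = 12 a.
Adding the two equations eliminates T: 90.300 = 16 a, so a = 5.6437 m/s².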